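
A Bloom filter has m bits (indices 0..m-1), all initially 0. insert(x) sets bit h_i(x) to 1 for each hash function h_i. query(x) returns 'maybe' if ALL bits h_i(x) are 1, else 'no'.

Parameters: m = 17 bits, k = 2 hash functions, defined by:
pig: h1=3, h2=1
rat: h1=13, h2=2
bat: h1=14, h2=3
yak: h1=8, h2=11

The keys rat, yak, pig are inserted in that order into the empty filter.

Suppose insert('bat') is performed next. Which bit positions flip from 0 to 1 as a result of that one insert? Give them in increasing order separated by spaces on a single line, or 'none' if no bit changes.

Answer: 14

Derivation:
Start: bits=00000000000000000
After insert 'rat': sets bits 2 13 -> bits=00100000000001000
After insert 'yak': sets bits 8 11 -> bits=00100000100101000
After insert 'pig': sets bits 1 3 -> bits=01110000100101000
insert 'bat' would touch bits 3 14; currently bit3=1, bit14=0
Bits that are 0 among those (would change 0->1): 14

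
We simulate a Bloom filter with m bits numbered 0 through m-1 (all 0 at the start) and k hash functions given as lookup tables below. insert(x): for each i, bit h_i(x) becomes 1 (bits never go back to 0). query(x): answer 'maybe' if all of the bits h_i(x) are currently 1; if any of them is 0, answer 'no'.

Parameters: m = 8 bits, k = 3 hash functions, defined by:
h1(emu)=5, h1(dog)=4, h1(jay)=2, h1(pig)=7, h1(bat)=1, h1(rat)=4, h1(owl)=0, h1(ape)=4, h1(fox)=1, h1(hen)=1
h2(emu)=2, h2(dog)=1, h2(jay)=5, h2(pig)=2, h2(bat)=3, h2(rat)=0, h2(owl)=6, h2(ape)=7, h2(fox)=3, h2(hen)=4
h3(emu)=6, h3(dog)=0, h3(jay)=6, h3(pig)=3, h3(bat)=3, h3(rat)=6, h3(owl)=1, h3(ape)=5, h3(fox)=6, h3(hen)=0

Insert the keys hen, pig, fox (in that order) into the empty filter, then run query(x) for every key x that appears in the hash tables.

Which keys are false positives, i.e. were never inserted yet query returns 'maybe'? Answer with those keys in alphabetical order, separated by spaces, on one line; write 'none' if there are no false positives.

Start: bits=00000000
After insert 'hen': sets bits 0 1 4 -> bits=11001000
After insert 'pig': sets bits 2 3 7 -> bits=11111001
After insert 'fox': sets bits 1 3 6 -> bits=11111011
Not inserted: ape bat dog emu jay owl rat — query each against bits=11111011:
query ape: checks bit4=1, bit5=0, bit7=1 (has a 0) -> no => not a false positive
query bat: checks bit1=1, bit3=1 (all 1) -> maybe => FALSE POSITIVE
query dog: checks bit0=1, bit1=1, bit4=1 (all 1) -> maybe => FALSE POSITIVE
query emu: checks bit2=1, bit5=0, bit6=1 (has a 0) -> no => not a false positive
query jay: checks bit2=1, bit5=0, bit6=1 (has a 0) -> no => not a false positive
query owl: checks bit0=1, bit1=1, bit6=1 (all 1) -> maybe => FALSE POSITIVE
query rat: checks bit0=1, bit4=1, bit6=1 (all 1) -> maybe => FALSE POSITIVE
False positives (alphabetical): bat dog owl rat

Answer: bat dog owl rat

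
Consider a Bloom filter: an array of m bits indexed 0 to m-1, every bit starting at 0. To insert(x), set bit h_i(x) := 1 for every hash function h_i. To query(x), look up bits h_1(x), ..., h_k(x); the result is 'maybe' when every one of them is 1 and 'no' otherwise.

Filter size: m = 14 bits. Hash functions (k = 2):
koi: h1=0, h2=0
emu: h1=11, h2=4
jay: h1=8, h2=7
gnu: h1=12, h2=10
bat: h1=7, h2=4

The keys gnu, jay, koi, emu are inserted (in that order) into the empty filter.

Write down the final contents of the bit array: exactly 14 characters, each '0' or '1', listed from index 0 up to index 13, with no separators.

Start: bits=00000000000000
After insert 'gnu': sets bits 10 12 -> bits=00000000001010
After insert 'jay': sets bits 7 8 -> bits=00000001101010
After insert 'koi': sets bits 0 -> bits=10000001101010
After insert 'emu': sets bits 4 11 -> bits=10001001101110

Answer: 10001001101110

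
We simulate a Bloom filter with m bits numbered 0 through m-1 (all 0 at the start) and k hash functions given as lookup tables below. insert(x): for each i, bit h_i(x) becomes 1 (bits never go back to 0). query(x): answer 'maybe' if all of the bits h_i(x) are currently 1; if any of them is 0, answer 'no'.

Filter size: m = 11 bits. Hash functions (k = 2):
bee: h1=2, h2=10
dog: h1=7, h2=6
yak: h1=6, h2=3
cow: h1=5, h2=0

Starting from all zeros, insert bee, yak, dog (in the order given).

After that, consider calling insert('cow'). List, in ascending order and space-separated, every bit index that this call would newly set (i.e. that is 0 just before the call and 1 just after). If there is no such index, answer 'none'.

Answer: 0 5

Derivation:
Start: bits=00000000000
After insert 'bee': sets bits 2 10 -> bits=00100000001
After insert 'yak': sets bits 3 6 -> bits=00110010001
After insert 'dog': sets bits 6 7 -> bits=00110011001
insert 'cow' would touch bits 0 5; currently bit0=0, bit5=0
Bits that are 0 among those (would change 0->1): 0 5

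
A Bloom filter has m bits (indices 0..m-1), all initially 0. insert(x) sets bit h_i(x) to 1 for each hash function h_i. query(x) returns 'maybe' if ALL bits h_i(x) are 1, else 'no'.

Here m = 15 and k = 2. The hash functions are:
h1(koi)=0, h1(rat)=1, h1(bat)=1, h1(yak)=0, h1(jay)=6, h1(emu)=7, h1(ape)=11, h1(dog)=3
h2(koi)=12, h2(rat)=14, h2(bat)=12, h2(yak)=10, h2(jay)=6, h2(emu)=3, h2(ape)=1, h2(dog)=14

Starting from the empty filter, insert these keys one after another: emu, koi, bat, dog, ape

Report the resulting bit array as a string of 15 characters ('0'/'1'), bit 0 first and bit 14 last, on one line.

Answer: 110100010001101

Derivation:
Start: bits=000000000000000
After insert 'emu': sets bits 3 7 -> bits=000100010000000
After insert 'koi': sets bits 0 12 -> bits=100100010000100
After insert 'bat': sets bits 1 12 -> bits=110100010000100
After insert 'dog': sets bits 3 14 -> bits=110100010000101
After insert 'ape': sets bits 1 11 -> bits=110100010001101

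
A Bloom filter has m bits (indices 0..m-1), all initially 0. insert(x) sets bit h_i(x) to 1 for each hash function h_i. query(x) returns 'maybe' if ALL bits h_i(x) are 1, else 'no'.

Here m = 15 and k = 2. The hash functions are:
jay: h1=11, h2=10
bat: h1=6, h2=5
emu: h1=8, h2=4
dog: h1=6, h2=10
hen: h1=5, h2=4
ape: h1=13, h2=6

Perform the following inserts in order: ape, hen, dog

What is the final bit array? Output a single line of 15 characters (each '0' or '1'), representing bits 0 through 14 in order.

Start: bits=000000000000000
After insert 'ape': sets bits 6 13 -> bits=000000100000010
After insert 'hen': sets bits 4 5 -> bits=000011100000010
After insert 'dog': sets bits 6 10 -> bits=000011100010010

Answer: 000011100010010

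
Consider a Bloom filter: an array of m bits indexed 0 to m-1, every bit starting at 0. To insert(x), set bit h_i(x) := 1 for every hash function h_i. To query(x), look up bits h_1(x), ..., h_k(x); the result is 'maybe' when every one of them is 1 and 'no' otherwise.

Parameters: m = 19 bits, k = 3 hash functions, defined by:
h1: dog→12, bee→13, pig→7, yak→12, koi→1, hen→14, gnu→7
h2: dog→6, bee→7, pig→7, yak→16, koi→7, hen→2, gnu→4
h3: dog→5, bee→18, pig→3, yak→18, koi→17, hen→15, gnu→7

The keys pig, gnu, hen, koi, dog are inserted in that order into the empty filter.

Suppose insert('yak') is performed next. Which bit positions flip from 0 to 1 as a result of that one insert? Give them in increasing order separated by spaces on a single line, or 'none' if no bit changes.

Start: bits=0000000000000000000
After insert 'pig': sets bits 3 7 -> bits=0001000100000000000
After insert 'gnu': sets bits 4 7 -> bits=0001100100000000000
After insert 'hen': sets bits 2 14 15 -> bits=0011100100000011000
After insert 'koi': sets bits 1 7 17 -> bits=0111100100000011010
After insert 'dog': sets bits 5 6 12 -> bits=0111111100001011010
insert 'yak' would touch bits 12 16 18; currently bit12=1, bit16=0, bit18=0
Bits that are 0 among those (would change 0->1): 16 18

Answer: 16 18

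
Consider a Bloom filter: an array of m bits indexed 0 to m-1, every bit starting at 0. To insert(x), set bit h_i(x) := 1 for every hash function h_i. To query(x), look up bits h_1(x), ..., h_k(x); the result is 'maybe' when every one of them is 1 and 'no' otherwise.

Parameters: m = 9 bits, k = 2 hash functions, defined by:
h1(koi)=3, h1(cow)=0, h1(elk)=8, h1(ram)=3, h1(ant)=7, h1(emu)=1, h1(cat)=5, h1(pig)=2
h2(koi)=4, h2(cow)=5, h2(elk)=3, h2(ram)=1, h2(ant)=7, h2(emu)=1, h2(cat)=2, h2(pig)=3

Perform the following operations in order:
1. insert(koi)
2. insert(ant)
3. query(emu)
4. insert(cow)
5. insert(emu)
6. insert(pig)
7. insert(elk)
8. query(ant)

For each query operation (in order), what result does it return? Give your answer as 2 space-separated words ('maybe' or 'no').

Start: bits=000000000
Op 1: insert koi -> sets bits 3 4 -> bits=000110000
Op 2: insert ant -> sets bits 7 -> bits=000110010
Op 3: query emu -> checks bit1=0 (has a 0) -> no
Op 4: insert cow -> sets bits 0 5 -> bits=100111010
Op 5: insert emu -> sets bits 1 -> bits=110111010
Op 6: insert pig -> sets bits 2 3 -> bits=111111010
Op 7: insert elk -> sets bits 3 8 -> bits=111111011
Op 8: query ant -> checks bit7=1 (all 1) -> maybe
Query results in order: no maybe

Answer: no maybe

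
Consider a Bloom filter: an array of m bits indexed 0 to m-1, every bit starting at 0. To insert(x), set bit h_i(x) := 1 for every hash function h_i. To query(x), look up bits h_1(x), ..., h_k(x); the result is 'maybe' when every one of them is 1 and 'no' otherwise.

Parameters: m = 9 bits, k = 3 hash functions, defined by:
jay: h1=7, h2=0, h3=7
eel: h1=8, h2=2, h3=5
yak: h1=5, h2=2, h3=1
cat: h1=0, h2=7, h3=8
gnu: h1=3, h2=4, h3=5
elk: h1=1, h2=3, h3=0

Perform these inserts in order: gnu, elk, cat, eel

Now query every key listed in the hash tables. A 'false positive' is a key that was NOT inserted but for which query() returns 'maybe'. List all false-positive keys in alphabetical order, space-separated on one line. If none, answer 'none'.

Start: bits=000000000
After insert 'gnu': sets bits 3 4 5 -> bits=000111000
After insert 'elk': sets bits 0 1 3 -> bits=110111000
After insert 'cat': sets bits 0 7 8 -> bits=110111011
After insert 'eel': sets bits 2 5 8 -> bits=111111011
Not inserted: jay yak — query each against bits=111111011:
query jay: checks bit0=1, bit7=1 (all 1) -> maybe => FALSE POSITIVE
query yak: checks bit1=1, bit2=1, bit5=1 (all 1) -> maybe => FALSE POSITIVE
False positives (alphabetical): jay yak

Answer: jay yak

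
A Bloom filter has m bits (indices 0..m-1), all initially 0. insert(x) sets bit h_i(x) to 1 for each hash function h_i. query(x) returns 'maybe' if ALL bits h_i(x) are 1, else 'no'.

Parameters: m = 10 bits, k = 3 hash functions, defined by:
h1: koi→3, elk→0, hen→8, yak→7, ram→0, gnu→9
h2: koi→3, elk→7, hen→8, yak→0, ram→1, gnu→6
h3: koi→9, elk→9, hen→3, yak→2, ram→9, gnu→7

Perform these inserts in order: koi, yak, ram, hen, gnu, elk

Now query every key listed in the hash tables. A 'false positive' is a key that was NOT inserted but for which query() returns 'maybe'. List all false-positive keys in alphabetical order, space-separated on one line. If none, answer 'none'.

Start: bits=0000000000
After insert 'koi': sets bits 3 9 -> bits=0001000001
After insert 'yak': sets bits 0 2 7 -> bits=1011000101
After insert 'ram': sets bits 0 1 9 -> bits=1111000101
After insert 'hen': sets bits 3 8 -> bits=1111000111
After insert 'gnu': sets bits 6 7 9 -> bits=1111001111
After insert 'elk': sets bits 0 7 9 -> bits=1111001111
Not inserted: (none) — query each against bits=1111001111:
False positives (alphabetical): none

Answer: none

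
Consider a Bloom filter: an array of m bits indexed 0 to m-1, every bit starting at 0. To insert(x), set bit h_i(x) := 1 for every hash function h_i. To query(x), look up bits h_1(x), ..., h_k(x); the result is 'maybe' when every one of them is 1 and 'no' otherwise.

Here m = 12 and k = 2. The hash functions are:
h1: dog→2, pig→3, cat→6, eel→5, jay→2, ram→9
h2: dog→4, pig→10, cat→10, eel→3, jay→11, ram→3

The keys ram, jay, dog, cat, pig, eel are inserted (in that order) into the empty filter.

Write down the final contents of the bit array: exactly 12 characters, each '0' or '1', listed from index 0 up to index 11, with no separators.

Start: bits=000000000000
After insert 'ram': sets bits 3 9 -> bits=000100000100
After insert 'jay': sets bits 2 11 -> bits=001100000101
After insert 'dog': sets bits 2 4 -> bits=001110000101
After insert 'cat': sets bits 6 10 -> bits=001110100111
After insert 'pig': sets bits 3 10 -> bits=001110100111
After insert 'eel': sets bits 3 5 -> bits=001111100111

Answer: 001111100111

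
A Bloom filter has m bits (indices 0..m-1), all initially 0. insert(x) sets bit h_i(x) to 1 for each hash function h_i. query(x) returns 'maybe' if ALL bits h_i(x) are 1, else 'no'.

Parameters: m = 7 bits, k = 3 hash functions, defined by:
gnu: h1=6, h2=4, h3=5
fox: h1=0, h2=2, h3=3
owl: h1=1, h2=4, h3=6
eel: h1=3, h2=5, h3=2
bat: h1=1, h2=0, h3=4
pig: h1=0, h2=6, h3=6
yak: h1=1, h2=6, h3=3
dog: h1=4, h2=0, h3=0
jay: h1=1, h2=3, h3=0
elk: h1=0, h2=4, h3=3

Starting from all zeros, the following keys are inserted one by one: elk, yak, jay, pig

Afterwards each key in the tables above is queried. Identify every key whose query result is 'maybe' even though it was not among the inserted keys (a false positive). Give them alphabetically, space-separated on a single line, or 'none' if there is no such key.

Start: bits=0000000
After insert 'elk': sets bits 0 3 4 -> bits=1001100
After insert 'yak': sets bits 1 3 6 -> bits=1101101
After insert 'jay': sets bits 0 1 3 -> bits=1101101
After insert 'pig': sets bits 0 6 -> bits=1101101
Not inserted: bat dog eel fox gnu owl — query each against bits=1101101:
query bat: checks bit0=1, bit1=1, bit4=1 (all 1) -> maybe => FALSE POSITIVE
query dog: checks bit0=1, bit4=1 (all 1) -> maybe => FALSE POSITIVE
query eel: checks bit2=0, bit3=1, bit5=0 (has a 0) -> no => not a false positive
query fox: checks bit0=1, bit2=0, bit3=1 (has a 0) -> no => not a false positive
query gnu: checks bit4=1, bit5=0, bit6=1 (has a 0) -> no => not a false positive
query owl: checks bit1=1, bit4=1, bit6=1 (all 1) -> maybe => FALSE POSITIVE
False positives (alphabetical): bat dog owl

Answer: bat dog owl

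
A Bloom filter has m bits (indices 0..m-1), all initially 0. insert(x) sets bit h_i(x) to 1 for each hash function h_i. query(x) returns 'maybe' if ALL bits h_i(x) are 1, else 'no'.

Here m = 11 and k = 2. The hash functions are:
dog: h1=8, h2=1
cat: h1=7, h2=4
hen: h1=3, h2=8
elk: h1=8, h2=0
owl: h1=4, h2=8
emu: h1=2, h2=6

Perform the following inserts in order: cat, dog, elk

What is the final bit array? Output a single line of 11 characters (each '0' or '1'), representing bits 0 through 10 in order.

Answer: 11001001100

Derivation:
Start: bits=00000000000
After insert 'cat': sets bits 4 7 -> bits=00001001000
After insert 'dog': sets bits 1 8 -> bits=01001001100
After insert 'elk': sets bits 0 8 -> bits=11001001100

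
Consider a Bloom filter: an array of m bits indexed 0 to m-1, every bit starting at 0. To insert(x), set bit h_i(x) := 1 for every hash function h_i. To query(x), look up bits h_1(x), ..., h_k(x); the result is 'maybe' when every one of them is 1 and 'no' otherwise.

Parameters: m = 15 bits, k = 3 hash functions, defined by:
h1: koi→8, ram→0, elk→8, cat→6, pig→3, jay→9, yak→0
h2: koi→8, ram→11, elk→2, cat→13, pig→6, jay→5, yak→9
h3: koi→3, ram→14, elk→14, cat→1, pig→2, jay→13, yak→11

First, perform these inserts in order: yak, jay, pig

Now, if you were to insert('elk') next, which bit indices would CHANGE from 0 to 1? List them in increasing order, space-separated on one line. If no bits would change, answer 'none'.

Answer: 8 14

Derivation:
Start: bits=000000000000000
After insert 'yak': sets bits 0 9 11 -> bits=100000000101000
After insert 'jay': sets bits 5 9 13 -> bits=100001000101010
After insert 'pig': sets bits 2 3 6 -> bits=101101100101010
insert 'elk' would touch bits 2 8 14; currently bit2=1, bit8=0, bit14=0
Bits that are 0 among those (would change 0->1): 8 14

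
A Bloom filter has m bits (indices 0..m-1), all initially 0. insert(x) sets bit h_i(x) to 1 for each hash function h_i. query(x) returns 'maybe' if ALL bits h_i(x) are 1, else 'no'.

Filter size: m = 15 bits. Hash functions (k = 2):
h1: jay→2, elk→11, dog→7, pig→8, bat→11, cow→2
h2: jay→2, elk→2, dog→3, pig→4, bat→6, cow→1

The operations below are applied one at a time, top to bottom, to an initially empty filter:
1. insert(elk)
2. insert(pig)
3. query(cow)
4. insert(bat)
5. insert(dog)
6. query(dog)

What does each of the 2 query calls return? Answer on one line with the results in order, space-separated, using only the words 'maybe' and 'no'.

Answer: no maybe

Derivation:
Start: bits=000000000000000
Op 1: insert elk -> sets bits 2 11 -> bits=001000000001000
Op 2: insert pig -> sets bits 4 8 -> bits=001010001001000
Op 3: query cow -> checks bit1=0, bit2=1 (has a 0) -> no
Op 4: insert bat -> sets bits 6 11 -> bits=001010101001000
Op 5: insert dog -> sets bits 3 7 -> bits=001110111001000
Op 6: query dog -> checks bit3=1, bit7=1 (all 1) -> maybe
Query results in order: no maybe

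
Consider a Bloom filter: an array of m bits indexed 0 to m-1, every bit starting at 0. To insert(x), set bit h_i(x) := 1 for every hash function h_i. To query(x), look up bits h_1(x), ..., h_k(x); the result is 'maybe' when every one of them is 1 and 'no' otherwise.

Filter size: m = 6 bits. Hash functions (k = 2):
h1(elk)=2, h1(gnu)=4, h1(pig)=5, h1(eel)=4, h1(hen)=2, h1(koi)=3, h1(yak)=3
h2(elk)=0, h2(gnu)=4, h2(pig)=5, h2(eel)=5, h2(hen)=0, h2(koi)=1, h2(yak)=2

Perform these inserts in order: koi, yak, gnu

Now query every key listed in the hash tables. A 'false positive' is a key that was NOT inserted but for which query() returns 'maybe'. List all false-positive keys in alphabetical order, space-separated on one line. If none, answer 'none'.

Answer: none

Derivation:
Start: bits=000000
After insert 'koi': sets bits 1 3 -> bits=010100
After insert 'yak': sets bits 2 3 -> bits=011100
After insert 'gnu': sets bits 4 -> bits=011110
Not inserted: eel elk hen pig — query each against bits=011110:
query eel: checks bit4=1, bit5=0 (has a 0) -> no => not a false positive
query elk: checks bit0=0, bit2=1 (has a 0) -> no => not a false positive
query hen: checks bit0=0, bit2=1 (has a 0) -> no => not a false positive
query pig: checks bit5=0 (has a 0) -> no => not a false positive
False positives (alphabetical): none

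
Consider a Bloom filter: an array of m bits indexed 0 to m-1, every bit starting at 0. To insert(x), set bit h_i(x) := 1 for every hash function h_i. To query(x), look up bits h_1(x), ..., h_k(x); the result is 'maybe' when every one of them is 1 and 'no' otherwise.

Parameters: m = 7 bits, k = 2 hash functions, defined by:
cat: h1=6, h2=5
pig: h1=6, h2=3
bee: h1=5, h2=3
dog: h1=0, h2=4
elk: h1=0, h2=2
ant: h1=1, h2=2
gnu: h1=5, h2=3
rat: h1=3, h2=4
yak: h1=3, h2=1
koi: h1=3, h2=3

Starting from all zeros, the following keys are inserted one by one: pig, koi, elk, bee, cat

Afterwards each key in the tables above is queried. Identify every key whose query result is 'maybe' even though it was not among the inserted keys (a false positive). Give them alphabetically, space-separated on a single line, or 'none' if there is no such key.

Start: bits=0000000
After insert 'pig': sets bits 3 6 -> bits=0001001
After insert 'koi': sets bits 3 -> bits=0001001
After insert 'elk': sets bits 0 2 -> bits=1011001
After insert 'bee': sets bits 3 5 -> bits=1011011
After insert 'cat': sets bits 5 6 -> bits=1011011
Not inserted: ant dog gnu rat yak — query each against bits=1011011:
query ant: checks bit1=0, bit2=1 (has a 0) -> no => not a false positive
query dog: checks bit0=1, bit4=0 (has a 0) -> no => not a false positive
query gnu: checks bit3=1, bit5=1 (all 1) -> maybe => FALSE POSITIVE
query rat: checks bit3=1, bit4=0 (has a 0) -> no => not a false positive
query yak: checks bit1=0, bit3=1 (has a 0) -> no => not a false positive
False positives (alphabetical): gnu

Answer: gnu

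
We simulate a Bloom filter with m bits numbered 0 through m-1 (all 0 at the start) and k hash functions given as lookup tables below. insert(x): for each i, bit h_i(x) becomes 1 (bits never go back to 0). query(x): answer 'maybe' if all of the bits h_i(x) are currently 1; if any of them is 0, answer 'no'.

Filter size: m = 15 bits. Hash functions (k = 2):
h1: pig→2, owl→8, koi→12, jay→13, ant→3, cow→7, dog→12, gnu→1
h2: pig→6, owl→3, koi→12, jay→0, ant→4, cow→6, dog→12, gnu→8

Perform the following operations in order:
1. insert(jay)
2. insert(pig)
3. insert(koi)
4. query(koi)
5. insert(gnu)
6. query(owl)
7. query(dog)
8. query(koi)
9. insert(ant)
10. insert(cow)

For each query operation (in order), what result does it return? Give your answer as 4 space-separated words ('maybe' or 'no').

Start: bits=000000000000000
Op 1: insert jay -> sets bits 0 13 -> bits=100000000000010
Op 2: insert pig -> sets bits 2 6 -> bits=101000100000010
Op 3: insert koi -> sets bits 12 -> bits=101000100000110
Op 4: query koi -> checks bit12=1 (all 1) -> maybe
Op 5: insert gnu -> sets bits 1 8 -> bits=111000101000110
Op 6: query owl -> checks bit3=0, bit8=1 (has a 0) -> no
Op 7: query dog -> checks bit12=1 (all 1) -> maybe
Op 8: query koi -> checks bit12=1 (all 1) -> maybe
Op 9: insert ant -> sets bits 3 4 -> bits=111110101000110
Op 10: insert cow -> sets bits 6 7 -> bits=111110111000110
Query results in order: maybe no maybe maybe

Answer: maybe no maybe maybe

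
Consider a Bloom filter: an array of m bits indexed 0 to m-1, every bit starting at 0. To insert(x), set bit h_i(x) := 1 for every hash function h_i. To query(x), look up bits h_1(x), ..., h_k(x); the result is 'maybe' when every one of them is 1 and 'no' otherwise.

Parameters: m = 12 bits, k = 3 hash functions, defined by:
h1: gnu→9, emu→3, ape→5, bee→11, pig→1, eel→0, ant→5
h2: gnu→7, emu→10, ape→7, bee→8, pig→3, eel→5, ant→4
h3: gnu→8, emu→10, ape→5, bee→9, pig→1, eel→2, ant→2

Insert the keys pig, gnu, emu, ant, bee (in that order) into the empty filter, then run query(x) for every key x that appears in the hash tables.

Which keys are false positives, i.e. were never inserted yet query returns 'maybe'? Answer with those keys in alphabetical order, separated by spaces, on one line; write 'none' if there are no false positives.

Start: bits=000000000000
After insert 'pig': sets bits 1 3 -> bits=010100000000
After insert 'gnu': sets bits 7 8 9 -> bits=010100011100
After insert 'emu': sets bits 3 10 -> bits=010100011110
After insert 'ant': sets bits 2 4 5 -> bits=011111011110
After insert 'bee': sets bits 8 9 11 -> bits=011111011111
Not inserted: ape eel — query each against bits=011111011111:
query ape: checks bit5=1, bit7=1 (all 1) -> maybe => FALSE POSITIVE
query eel: checks bit0=0, bit2=1, bit5=1 (has a 0) -> no => not a false positive
False positives (alphabetical): ape

Answer: ape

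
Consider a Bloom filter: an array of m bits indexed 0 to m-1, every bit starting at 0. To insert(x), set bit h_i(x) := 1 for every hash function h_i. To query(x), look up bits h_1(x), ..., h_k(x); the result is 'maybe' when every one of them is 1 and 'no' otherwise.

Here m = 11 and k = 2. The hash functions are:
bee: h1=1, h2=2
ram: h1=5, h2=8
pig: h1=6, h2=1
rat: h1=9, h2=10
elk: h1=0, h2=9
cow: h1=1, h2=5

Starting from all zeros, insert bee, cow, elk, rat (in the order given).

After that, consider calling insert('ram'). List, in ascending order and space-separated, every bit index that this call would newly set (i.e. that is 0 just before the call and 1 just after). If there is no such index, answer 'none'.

Answer: 8

Derivation:
Start: bits=00000000000
After insert 'bee': sets bits 1 2 -> bits=01100000000
After insert 'cow': sets bits 1 5 -> bits=01100100000
After insert 'elk': sets bits 0 9 -> bits=11100100010
After insert 'rat': sets bits 9 10 -> bits=11100100011
insert 'ram' would touch bits 5 8; currently bit5=1, bit8=0
Bits that are 0 among those (would change 0->1): 8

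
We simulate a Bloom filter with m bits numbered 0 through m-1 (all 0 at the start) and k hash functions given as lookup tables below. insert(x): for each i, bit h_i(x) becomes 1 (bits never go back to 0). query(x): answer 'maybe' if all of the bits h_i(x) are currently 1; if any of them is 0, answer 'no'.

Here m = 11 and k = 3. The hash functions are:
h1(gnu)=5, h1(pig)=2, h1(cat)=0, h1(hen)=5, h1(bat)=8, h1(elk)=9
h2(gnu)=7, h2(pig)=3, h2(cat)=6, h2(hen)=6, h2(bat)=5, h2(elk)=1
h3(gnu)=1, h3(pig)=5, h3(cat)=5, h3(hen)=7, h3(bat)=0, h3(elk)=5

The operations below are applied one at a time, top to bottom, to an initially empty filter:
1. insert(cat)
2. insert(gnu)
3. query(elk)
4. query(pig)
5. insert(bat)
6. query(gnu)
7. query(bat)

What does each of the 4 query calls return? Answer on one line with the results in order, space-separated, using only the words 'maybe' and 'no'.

Start: bits=00000000000
Op 1: insert cat -> sets bits 0 5 6 -> bits=10000110000
Op 2: insert gnu -> sets bits 1 5 7 -> bits=11000111000
Op 3: query elk -> checks bit1=1, bit5=1, bit9=0 (has a 0) -> no
Op 4: query pig -> checks bit2=0, bit3=0, bit5=1 (has a 0) -> no
Op 5: insert bat -> sets bits 0 5 8 -> bits=11000111100
Op 6: query gnu -> checks bit1=1, bit5=1, bit7=1 (all 1) -> maybe
Op 7: query bat -> checks bit0=1, bit5=1, bit8=1 (all 1) -> maybe
Query results in order: no no maybe maybe

Answer: no no maybe maybe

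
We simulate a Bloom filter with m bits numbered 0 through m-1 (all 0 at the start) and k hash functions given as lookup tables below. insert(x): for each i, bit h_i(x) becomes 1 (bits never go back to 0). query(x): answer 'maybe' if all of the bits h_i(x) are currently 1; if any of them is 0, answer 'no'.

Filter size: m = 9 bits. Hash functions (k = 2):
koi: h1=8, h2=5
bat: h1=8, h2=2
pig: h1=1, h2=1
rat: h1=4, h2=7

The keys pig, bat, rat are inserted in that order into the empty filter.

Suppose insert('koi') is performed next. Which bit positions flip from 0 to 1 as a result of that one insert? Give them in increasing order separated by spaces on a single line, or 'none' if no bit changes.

Answer: 5

Derivation:
Start: bits=000000000
After insert 'pig': sets bits 1 -> bits=010000000
After insert 'bat': sets bits 2 8 -> bits=011000001
After insert 'rat': sets bits 4 7 -> bits=011010011
insert 'koi' would touch bits 5 8; currently bit5=0, bit8=1
Bits that are 0 among those (would change 0->1): 5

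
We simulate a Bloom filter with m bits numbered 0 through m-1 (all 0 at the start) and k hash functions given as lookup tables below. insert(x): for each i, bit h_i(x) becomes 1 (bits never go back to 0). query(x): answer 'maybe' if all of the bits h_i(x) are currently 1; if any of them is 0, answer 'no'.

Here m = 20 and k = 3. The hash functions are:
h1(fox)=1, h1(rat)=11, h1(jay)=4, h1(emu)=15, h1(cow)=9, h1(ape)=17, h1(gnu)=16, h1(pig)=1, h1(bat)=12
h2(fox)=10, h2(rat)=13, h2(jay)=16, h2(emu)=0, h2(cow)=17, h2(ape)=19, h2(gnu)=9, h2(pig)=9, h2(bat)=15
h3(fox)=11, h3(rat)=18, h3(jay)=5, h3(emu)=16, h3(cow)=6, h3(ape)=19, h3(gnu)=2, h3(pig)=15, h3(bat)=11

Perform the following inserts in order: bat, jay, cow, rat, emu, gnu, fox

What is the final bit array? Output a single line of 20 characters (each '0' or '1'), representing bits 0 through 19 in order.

Start: bits=00000000000000000000
After insert 'bat': sets bits 11 12 15 -> bits=00000000000110010000
After insert 'jay': sets bits 4 5 16 -> bits=00001100000110011000
After insert 'cow': sets bits 6 9 17 -> bits=00001110010110011100
After insert 'rat': sets bits 11 13 18 -> bits=00001110010111011110
After insert 'emu': sets bits 0 15 16 -> bits=10001110010111011110
After insert 'gnu': sets bits 2 9 16 -> bits=10101110010111011110
After insert 'fox': sets bits 1 10 11 -> bits=11101110011111011110

Answer: 11101110011111011110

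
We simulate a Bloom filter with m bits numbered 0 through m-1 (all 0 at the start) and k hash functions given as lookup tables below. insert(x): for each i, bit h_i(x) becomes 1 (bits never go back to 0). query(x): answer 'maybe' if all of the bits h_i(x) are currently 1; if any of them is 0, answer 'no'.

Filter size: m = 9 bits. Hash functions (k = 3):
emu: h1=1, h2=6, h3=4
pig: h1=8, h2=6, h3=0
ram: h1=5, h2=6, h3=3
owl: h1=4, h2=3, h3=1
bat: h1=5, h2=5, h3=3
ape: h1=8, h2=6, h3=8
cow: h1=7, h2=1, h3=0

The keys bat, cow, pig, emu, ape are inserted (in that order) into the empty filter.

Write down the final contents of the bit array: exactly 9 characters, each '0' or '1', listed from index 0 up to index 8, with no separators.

Start: bits=000000000
After insert 'bat': sets bits 3 5 -> bits=000101000
After insert 'cow': sets bits 0 1 7 -> bits=110101010
After insert 'pig': sets bits 0 6 8 -> bits=110101111
After insert 'emu': sets bits 1 4 6 -> bits=110111111
After insert 'ape': sets bits 6 8 -> bits=110111111

Answer: 110111111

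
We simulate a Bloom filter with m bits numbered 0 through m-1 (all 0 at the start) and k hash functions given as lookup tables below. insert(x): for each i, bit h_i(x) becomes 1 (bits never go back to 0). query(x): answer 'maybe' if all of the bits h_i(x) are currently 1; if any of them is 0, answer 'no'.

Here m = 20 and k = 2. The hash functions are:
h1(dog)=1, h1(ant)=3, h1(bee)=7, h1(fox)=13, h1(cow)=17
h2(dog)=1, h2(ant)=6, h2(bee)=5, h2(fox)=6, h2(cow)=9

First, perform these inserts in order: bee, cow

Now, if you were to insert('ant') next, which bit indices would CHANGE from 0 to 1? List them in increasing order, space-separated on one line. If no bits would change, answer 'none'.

Answer: 3 6

Derivation:
Start: bits=00000000000000000000
After insert 'bee': sets bits 5 7 -> bits=00000101000000000000
After insert 'cow': sets bits 9 17 -> bits=00000101010000000100
insert 'ant' would touch bits 3 6; currently bit3=0, bit6=0
Bits that are 0 among those (would change 0->1): 3 6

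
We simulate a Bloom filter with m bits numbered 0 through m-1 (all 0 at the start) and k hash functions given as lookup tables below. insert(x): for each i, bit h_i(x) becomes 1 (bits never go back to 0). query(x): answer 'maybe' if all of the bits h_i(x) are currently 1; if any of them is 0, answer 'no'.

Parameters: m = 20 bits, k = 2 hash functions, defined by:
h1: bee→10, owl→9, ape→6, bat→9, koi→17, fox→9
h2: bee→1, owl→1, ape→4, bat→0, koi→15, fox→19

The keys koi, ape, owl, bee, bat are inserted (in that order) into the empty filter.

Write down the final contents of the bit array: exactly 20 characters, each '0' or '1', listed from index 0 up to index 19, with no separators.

Start: bits=00000000000000000000
After insert 'koi': sets bits 15 17 -> bits=00000000000000010100
After insert 'ape': sets bits 4 6 -> bits=00001010000000010100
After insert 'owl': sets bits 1 9 -> bits=01001010010000010100
After insert 'bee': sets bits 1 10 -> bits=01001010011000010100
After insert 'bat': sets bits 0 9 -> bits=11001010011000010100

Answer: 11001010011000010100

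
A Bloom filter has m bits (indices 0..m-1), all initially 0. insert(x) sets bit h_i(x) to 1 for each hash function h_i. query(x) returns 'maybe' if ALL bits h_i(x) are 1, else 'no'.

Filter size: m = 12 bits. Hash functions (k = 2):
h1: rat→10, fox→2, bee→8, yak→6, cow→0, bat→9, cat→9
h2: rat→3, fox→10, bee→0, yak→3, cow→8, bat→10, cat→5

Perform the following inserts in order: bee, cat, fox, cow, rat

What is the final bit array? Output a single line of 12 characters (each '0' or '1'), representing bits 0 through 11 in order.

Start: bits=000000000000
After insert 'bee': sets bits 0 8 -> bits=100000001000
After insert 'cat': sets bits 5 9 -> bits=100001001100
After insert 'fox': sets bits 2 10 -> bits=101001001110
After insert 'cow': sets bits 0 8 -> bits=101001001110
After insert 'rat': sets bits 3 10 -> bits=101101001110

Answer: 101101001110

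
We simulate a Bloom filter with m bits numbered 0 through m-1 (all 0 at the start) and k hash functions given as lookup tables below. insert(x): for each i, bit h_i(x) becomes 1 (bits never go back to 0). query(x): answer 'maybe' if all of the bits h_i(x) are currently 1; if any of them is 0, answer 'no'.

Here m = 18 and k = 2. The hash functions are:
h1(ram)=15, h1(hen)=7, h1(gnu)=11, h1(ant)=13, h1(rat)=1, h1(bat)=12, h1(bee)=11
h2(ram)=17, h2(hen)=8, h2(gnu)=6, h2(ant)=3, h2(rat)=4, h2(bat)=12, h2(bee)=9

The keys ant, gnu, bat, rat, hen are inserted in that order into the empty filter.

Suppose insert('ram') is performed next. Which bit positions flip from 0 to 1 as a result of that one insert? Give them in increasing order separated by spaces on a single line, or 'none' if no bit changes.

Start: bits=000000000000000000
After insert 'ant': sets bits 3 13 -> bits=000100000000010000
After insert 'gnu': sets bits 6 11 -> bits=000100100001010000
After insert 'bat': sets bits 12 -> bits=000100100001110000
After insert 'rat': sets bits 1 4 -> bits=010110100001110000
After insert 'hen': sets bits 7 8 -> bits=010110111001110000
insert 'ram' would touch bits 15 17; currently bit15=0, bit17=0
Bits that are 0 among those (would change 0->1): 15 17

Answer: 15 17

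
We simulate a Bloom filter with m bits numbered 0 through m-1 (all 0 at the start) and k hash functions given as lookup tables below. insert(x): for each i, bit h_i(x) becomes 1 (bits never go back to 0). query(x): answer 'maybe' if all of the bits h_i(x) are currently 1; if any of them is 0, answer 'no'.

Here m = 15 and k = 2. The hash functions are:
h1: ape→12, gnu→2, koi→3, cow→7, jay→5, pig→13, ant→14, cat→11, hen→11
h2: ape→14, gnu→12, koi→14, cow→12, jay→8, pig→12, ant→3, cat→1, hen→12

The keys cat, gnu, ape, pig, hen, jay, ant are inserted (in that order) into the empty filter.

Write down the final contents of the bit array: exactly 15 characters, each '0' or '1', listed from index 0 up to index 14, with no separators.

Start: bits=000000000000000
After insert 'cat': sets bits 1 11 -> bits=010000000001000
After insert 'gnu': sets bits 2 12 -> bits=011000000001100
After insert 'ape': sets bits 12 14 -> bits=011000000001101
After insert 'pig': sets bits 12 13 -> bits=011000000001111
After insert 'hen': sets bits 11 12 -> bits=011000000001111
After insert 'jay': sets bits 5 8 -> bits=011001001001111
After insert 'ant': sets bits 3 14 -> bits=011101001001111

Answer: 011101001001111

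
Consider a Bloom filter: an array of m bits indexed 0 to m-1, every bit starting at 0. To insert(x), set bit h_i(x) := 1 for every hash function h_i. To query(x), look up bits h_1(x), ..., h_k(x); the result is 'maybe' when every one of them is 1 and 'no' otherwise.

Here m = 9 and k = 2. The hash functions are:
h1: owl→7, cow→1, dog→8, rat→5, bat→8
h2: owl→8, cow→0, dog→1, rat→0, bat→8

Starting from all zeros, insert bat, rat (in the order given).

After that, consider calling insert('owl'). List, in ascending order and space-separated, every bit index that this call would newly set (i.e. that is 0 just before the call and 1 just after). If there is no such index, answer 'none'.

Answer: 7

Derivation:
Start: bits=000000000
After insert 'bat': sets bits 8 -> bits=000000001
After insert 'rat': sets bits 0 5 -> bits=100001001
insert 'owl' would touch bits 7 8; currently bit7=0, bit8=1
Bits that are 0 among those (would change 0->1): 7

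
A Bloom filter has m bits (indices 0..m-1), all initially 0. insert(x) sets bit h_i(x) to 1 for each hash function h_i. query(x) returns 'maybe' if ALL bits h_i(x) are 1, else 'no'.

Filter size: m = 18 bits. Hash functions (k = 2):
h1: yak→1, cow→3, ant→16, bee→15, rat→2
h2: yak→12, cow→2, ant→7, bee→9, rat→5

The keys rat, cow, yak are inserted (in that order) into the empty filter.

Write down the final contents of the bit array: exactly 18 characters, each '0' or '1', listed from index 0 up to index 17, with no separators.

Answer: 011101000000100000

Derivation:
Start: bits=000000000000000000
After insert 'rat': sets bits 2 5 -> bits=001001000000000000
After insert 'cow': sets bits 2 3 -> bits=001101000000000000
After insert 'yak': sets bits 1 12 -> bits=011101000000100000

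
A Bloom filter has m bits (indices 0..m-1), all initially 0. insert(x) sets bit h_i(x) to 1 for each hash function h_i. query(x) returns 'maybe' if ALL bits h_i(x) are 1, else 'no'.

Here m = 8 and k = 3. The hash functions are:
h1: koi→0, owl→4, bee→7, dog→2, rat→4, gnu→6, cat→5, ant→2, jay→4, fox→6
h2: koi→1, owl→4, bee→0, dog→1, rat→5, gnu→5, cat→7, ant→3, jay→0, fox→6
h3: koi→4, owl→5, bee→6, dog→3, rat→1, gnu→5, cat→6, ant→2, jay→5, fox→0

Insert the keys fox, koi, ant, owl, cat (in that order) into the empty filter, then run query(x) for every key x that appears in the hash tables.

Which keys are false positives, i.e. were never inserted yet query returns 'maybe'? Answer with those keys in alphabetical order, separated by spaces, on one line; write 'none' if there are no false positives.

Answer: bee dog gnu jay rat

Derivation:
Start: bits=00000000
After insert 'fox': sets bits 0 6 -> bits=10000010
After insert 'koi': sets bits 0 1 4 -> bits=11001010
After insert 'ant': sets bits 2 3 -> bits=11111010
After insert 'owl': sets bits 4 5 -> bits=11111110
After insert 'cat': sets bits 5 6 7 -> bits=11111111
Not inserted: bee dog gnu jay rat — query each against bits=11111111:
query bee: checks bit0=1, bit6=1, bit7=1 (all 1) -> maybe => FALSE POSITIVE
query dog: checks bit1=1, bit2=1, bit3=1 (all 1) -> maybe => FALSE POSITIVE
query gnu: checks bit5=1, bit6=1 (all 1) -> maybe => FALSE POSITIVE
query jay: checks bit0=1, bit4=1, bit5=1 (all 1) -> maybe => FALSE POSITIVE
query rat: checks bit1=1, bit4=1, bit5=1 (all 1) -> maybe => FALSE POSITIVE
False positives (alphabetical): bee dog gnu jay rat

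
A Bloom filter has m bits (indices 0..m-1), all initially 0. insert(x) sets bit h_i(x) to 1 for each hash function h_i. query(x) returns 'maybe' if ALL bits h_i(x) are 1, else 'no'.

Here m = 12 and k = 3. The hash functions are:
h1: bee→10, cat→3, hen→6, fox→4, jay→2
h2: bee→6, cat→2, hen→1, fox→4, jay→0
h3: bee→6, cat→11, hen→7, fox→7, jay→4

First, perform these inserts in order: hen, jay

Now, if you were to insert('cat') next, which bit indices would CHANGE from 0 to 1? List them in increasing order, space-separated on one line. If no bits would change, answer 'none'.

Answer: 3 11

Derivation:
Start: bits=000000000000
After insert 'hen': sets bits 1 6 7 -> bits=010000110000
After insert 'jay': sets bits 0 2 4 -> bits=111010110000
insert 'cat' would touch bits 2 3 11; currently bit2=1, bit3=0, bit11=0
Bits that are 0 among those (would change 0->1): 3 11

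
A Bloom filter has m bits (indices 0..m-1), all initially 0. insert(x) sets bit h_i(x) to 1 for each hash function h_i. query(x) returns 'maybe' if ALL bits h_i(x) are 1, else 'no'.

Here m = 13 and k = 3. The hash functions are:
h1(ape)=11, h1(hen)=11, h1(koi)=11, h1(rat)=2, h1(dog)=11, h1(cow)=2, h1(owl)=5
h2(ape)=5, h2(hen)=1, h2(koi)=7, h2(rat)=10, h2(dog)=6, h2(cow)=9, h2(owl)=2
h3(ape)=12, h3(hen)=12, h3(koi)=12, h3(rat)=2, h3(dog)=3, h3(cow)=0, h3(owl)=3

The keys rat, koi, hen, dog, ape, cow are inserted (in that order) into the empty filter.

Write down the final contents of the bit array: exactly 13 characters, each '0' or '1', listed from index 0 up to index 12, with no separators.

Answer: 1111011101111

Derivation:
Start: bits=0000000000000
After insert 'rat': sets bits 2 10 -> bits=0010000000100
After insert 'koi': sets bits 7 11 12 -> bits=0010000100111
After insert 'hen': sets bits 1 11 12 -> bits=0110000100111
After insert 'dog': sets bits 3 6 11 -> bits=0111001100111
After insert 'ape': sets bits 5 11 12 -> bits=0111011100111
After insert 'cow': sets bits 0 2 9 -> bits=1111011101111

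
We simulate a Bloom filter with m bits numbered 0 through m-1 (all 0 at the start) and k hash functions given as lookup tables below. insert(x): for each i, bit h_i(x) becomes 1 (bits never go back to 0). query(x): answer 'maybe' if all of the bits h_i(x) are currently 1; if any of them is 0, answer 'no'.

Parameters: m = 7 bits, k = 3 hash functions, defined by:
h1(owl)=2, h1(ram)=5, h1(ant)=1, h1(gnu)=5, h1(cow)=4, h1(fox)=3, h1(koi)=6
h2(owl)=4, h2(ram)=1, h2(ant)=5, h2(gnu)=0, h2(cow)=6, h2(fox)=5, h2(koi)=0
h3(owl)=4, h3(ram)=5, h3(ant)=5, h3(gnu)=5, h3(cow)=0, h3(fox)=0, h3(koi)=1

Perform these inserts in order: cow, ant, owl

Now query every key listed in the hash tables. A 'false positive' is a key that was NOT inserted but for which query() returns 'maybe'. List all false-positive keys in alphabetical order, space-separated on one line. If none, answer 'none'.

Start: bits=0000000
After insert 'cow': sets bits 0 4 6 -> bits=1000101
After insert 'ant': sets bits 1 5 -> bits=1100111
After insert 'owl': sets bits 2 4 -> bits=1110111
Not inserted: fox gnu koi ram — query each against bits=1110111:
query fox: checks bit0=1, bit3=0, bit5=1 (has a 0) -> no => not a false positive
query gnu: checks bit0=1, bit5=1 (all 1) -> maybe => FALSE POSITIVE
query koi: checks bit0=1, bit1=1, bit6=1 (all 1) -> maybe => FALSE POSITIVE
query ram: checks bit1=1, bit5=1 (all 1) -> maybe => FALSE POSITIVE
False positives (alphabetical): gnu koi ram

Answer: gnu koi ram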